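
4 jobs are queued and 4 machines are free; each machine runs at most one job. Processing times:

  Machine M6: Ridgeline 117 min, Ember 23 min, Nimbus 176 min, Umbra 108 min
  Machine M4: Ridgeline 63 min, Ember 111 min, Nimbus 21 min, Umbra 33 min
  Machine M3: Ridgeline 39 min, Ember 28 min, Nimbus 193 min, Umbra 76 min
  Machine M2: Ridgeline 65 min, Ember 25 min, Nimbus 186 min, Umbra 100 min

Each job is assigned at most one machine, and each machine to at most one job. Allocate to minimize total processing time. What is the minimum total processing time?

Min total: 183 min

This is a one-to-one assignment (minimum-cost bipartite matching).
Optimal: Ridgeline→Machine M3 (39 min), Ember→Machine M6 (23 min), Nimbus→Machine M4 (21 min), Umbra→Machine M2 (100 min) — total 39+23+21+100 = 183 min.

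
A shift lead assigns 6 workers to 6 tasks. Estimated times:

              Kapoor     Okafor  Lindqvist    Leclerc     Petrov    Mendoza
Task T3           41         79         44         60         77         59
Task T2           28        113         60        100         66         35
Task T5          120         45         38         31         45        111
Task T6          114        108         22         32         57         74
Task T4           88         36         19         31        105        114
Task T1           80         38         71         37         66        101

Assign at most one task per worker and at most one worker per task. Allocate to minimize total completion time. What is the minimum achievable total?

Optimal: Kapoor→Task T3 (41 min), Okafor→Task T1 (38 min), Lindqvist→Task T4 (19 min), Leclerc→Task T6 (32 min), Petrov→Task T5 (45 min), Mendoza→Task T2 (35 min) — total 41+38+19+32+45+35 = 210 min.
Row-greedy (each worker in turn takes its cheapest remaining task) gives 242 min, worse by 32.
Swapping Petrov↔Leclerc (Petrov→Task T6 57 min, Leclerc→Task T5 31 min) adds 11.
Every other assignment is strictly worse.

Min total: 210 min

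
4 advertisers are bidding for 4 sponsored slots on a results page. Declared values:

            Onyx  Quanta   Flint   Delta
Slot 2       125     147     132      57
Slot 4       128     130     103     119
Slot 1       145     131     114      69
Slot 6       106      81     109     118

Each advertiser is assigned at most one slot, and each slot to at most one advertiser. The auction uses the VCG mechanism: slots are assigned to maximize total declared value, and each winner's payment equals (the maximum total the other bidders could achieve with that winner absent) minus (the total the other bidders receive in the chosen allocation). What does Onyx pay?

Efficient allocation: Onyx→Slot 1 ($145), Quanta→Slot 4 ($130), Flint→Slot 2 ($132), Delta→Slot 6 ($118); total welfare W = $525.
Onyx receives Slot 1 at value $145, so the others get W − 145 = $380.
Without Onyx: best allocation of the remaining 3 bidders over all 4 slots is Quanta→Slot 1 ($131), Flint→Slot 2 ($132), Delta→Slot 4 ($119), total $382.
VCG payment = (others' best without Onyx) − (others' welfare with Onyx) = 382 − 380 = $2.

Onyx pays $2.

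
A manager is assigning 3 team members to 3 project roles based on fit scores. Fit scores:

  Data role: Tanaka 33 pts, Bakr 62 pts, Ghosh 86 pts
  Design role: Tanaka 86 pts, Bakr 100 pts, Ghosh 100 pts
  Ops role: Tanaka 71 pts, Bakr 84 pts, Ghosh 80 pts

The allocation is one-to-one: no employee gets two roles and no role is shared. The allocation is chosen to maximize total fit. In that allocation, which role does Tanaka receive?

Treat this as an assignment problem: match each employee to one role.
Optimal: Tanaka→Ops role (71 pts), Bakr→Design role (100 pts), Ghosh→Data role (86 pts) — total 71+100+86 = 257 pts.
Row-greedy (each employee in turn takes its best remaining role) gives 256 pts, worse by 1.
Next-best assignment: Tanaka→Design role, Bakr→Ops role, Ghosh→Data role = 256 pts.
Tanaka's own top role is Design role (86 pts), but forcing Tanaka→Design role and reassigning the rest optimally gives only 256 pts — worse by 1.

Tanaka receives Ops role.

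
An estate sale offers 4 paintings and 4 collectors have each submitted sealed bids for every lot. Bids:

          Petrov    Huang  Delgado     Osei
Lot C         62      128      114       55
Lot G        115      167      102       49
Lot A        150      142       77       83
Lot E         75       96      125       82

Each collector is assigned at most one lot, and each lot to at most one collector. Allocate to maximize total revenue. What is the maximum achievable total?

Optimal: Petrov→Lot A ($150), Huang→Lot G ($167), Delgado→Lot C ($114), Osei→Lot E ($82) — total 150+167+114+82 = $513.
Max-entry greedy (repeatedly take the single best remaining cell) gives $497, worse by 16.
Next-best assignment: Petrov→Lot A, Huang→Lot G, Delgado→Lot E, Osei→Lot C = $497.
Swapping Huang↔Osei (Huang→Lot E $96, Osei→Lot G $49) loses 104.

Max total: $513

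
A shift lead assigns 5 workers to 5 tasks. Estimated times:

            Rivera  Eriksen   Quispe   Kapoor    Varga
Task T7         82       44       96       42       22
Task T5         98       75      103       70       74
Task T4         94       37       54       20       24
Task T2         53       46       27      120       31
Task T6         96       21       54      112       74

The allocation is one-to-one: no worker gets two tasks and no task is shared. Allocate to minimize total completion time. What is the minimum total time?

Min total: 188 min

Optimal: Rivera→Task T5 (98 min), Eriksen→Task T6 (21 min), Quispe→Task T2 (27 min), Kapoor→Task T4 (20 min), Varga→Task T7 (22 min) — total 98+21+27+20+22 = 188 min.
Row-greedy (each worker in turn takes its cheapest remaining task) gives 244 min, worse by 56.
Next-best assignment: Rivera→Task T5, Eriksen→Task T6, Quispe→Task T2, Kapoor→Task T7, Varga→Task T4 = 212 min.
Swapping Varga↔Quispe (Varga→Task T2 31 min, Quispe→Task T7 96 min) adds 78.
Every other assignment is strictly worse.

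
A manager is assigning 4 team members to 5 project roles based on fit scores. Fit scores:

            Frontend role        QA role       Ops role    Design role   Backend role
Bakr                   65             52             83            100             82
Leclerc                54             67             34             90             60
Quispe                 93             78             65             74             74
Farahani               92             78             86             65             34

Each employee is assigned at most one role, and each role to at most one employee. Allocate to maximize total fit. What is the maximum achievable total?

Max total: 351 pts

Treat this as an assignment problem: match each employee to one role.
Optimal: Bakr→Backend role (82 pts), Leclerc→Design role (90 pts), Quispe→Frontend role (93 pts), Farahani→Ops role (86 pts) — total 82+90+93+86 = 351 pts.
Row-greedy (each employee in turn takes its best remaining role) gives 346 pts, worse by 5.
Every other assignment is strictly worse.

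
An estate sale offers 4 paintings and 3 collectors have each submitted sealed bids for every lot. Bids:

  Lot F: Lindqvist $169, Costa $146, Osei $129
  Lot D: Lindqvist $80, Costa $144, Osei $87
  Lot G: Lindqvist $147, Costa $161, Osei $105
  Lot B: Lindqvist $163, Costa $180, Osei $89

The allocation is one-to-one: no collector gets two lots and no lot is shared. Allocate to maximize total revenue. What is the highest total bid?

This is a one-to-one assignment (maximum-weight bipartite matching).
Optimal: Lindqvist→Lot G ($147), Costa→Lot B ($180), Osei→Lot F ($129) — total 147+180+129 = $456.
Row-greedy (each collector in turn takes its best remaining lot) gives $454, worse by 2.
Swapping Osei↔Costa (Osei→Lot B $89, Costa→Lot F $146) loses 74.

Maximum total: $456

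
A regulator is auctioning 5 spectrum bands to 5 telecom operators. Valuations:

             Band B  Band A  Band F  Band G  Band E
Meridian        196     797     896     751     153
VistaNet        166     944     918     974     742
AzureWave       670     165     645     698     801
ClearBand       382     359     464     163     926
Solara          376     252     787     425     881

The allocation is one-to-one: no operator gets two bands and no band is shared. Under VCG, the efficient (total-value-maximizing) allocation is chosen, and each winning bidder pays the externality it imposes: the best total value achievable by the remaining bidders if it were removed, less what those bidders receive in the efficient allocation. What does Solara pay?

Solara pays $99M.

Efficient allocation: Meridian→Band A ($797M), VistaNet→Band G ($974M), AzureWave→Band B ($670M), ClearBand→Band E ($926M), Solara→Band F ($787M); total welfare W = $4154M.
Solara receives Band F at value $787M, so the others get W − 787 = $3367M.
Without Solara: best allocation of the remaining 4 bidders over all 5 bands is Meridian→Band F ($896M), VistaNet→Band G ($974M), AzureWave→Band B ($670M), ClearBand→Band E ($926M), total $3466M.
VCG payment = (others' best without Solara) − (others' welfare with Solara) = 3466 − 3367 = $99M.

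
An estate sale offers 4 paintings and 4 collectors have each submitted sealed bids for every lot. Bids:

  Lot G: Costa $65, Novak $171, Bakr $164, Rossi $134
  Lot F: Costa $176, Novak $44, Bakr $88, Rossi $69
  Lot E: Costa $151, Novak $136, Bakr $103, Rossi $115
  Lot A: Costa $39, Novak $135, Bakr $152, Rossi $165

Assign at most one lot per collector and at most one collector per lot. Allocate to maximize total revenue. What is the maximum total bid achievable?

Optimal: Costa→Lot F ($176), Novak→Lot E ($136), Bakr→Lot G ($164), Rossi→Lot A ($165) — total 176+136+164+165 = $641.
Column-greedy (each lot in turn goes to its best remaining collector) gives $614, worse by 27.

Max total: $641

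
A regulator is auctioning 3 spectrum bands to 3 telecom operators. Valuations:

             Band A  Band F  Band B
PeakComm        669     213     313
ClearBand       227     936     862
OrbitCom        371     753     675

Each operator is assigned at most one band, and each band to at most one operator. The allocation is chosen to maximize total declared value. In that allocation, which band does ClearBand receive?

ClearBand receives Band B.

This is the linear assignment problem.
Optimal: PeakComm→Band A ($669M), ClearBand→Band B ($862M), OrbitCom→Band F ($753M) — total 669+862+753 = $2284M.
Row-greedy (each operator in turn takes its best remaining band) gives $2280M, worse by 4.
Swapping OrbitCom↔ClearBand (OrbitCom→Band B $675M, ClearBand→Band F $936M) loses 4.
ClearBand's own top band is Band F ($936M), but forcing ClearBand→Band F and reassigning the rest optimally gives only $2280M — worse by 4.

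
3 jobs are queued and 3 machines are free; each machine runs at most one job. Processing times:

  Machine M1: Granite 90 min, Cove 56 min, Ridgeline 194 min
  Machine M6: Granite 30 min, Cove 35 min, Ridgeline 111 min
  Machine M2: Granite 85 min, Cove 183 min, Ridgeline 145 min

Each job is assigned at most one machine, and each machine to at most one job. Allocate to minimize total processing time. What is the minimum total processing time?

This is a one-to-one assignment (minimum-cost bipartite matching).
Optimal: Granite→Machine M6 (30 min), Cove→Machine M1 (56 min), Ridgeline→Machine M2 (145 min) — total 30+56+145 = 231 min.
Next-best assignment: Granite→Machine M2, Cove→Machine M1, Ridgeline→Machine M6 = 252 min.
Checked against all permutations: 231 min is optimal.

Min total: 231 min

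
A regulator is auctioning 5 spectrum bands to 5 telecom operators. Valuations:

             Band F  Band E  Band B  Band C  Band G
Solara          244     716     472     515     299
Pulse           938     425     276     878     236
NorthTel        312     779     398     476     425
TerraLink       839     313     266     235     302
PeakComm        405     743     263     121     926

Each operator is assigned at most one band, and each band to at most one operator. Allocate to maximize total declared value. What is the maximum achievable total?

This is the linear assignment problem.
Optimal: Solara→Band B ($472M), Pulse→Band C ($878M), NorthTel→Band E ($779M), TerraLink→Band F ($839M), PeakComm→Band G ($926M) — total 472+878+779+839+926 = $3894M.
Max-entry greedy (repeatedly take the single best remaining cell) gives $3424M, worse by 470.
Next-best assignment: Solara→Band E, Pulse→Band C, NorthTel→Band B, TerraLink→Band F, PeakComm→Band G = $3757M.

Maximum total: $3894M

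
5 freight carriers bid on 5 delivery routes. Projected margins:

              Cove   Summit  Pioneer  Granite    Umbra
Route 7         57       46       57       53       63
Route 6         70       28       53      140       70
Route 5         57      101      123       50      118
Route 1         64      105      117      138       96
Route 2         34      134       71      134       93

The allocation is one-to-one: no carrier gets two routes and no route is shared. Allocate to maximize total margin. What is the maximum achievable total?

Maximum total: $566k

Treat this as an assignment problem: match each carrier to one route.
Optimal: Cove→Route 7 ($57k), Summit→Route 2 ($134k), Pioneer→Route 1 ($117k), Granite→Route 6 ($140k), Umbra→Route 5 ($118k) — total 57+134+117+140+118 = $566k.
Column-greedy (each route in turn goes to its best remaining carrier) gives $465k, worse by 101.
Every other assignment is strictly worse.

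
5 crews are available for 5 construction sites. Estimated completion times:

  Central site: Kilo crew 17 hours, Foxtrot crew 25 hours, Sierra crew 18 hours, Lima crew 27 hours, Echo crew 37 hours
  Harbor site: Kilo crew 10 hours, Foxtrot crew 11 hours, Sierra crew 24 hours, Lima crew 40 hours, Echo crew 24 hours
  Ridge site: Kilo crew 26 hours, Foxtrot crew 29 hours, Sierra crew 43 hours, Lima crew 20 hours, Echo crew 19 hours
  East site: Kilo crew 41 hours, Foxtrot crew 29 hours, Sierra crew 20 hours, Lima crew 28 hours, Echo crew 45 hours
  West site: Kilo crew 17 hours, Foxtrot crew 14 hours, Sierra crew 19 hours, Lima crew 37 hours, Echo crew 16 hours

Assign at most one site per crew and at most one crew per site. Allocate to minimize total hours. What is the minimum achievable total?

Minimum total: 84 hours

Optimal: Kilo crew→Central site (17 hours), Foxtrot crew→Harbor site (11 hours), Sierra crew→East site (20 hours), Lima crew→Ridge site (20 hours), Echo crew→West site (16 hours) — total 17+11+20+20+16 = 84 hours.
Row-greedy (each crew in turn takes its cheapest remaining site) gives 107 hours, worse by 23.
Next-best assignment: Kilo crew→Harbor site, Foxtrot crew→West site, Sierra crew→Central site, Lima crew→East site, Echo crew→Ridge site = 89 hours.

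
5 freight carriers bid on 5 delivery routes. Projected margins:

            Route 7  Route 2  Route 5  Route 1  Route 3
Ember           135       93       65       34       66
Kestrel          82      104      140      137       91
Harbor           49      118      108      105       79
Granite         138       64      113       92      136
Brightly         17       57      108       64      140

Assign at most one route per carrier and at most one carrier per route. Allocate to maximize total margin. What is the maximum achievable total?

This is the linear assignment problem.
Optimal: Ember→Route 7 ($135k), Kestrel→Route 1 ($137k), Harbor→Route 2 ($118k), Granite→Route 5 ($113k), Brightly→Route 3 ($140k) — total 135+137+118+113+140 = $643k.
Row-greedy (each carrier in turn takes its best remaining route) gives $593k, worse by 50.
Next-best assignment: Ember→Route 7, Kestrel→Route 1, Harbor→Route 2, Granite→Route 3, Brightly→Route 5 = $634k.
Swapping Harbor↔Brightly (Harbor→Route 3 $79k, Brightly→Route 2 $57k) loses 122.
No other one-to-one assignment exceeds $643k.

Max total: $643k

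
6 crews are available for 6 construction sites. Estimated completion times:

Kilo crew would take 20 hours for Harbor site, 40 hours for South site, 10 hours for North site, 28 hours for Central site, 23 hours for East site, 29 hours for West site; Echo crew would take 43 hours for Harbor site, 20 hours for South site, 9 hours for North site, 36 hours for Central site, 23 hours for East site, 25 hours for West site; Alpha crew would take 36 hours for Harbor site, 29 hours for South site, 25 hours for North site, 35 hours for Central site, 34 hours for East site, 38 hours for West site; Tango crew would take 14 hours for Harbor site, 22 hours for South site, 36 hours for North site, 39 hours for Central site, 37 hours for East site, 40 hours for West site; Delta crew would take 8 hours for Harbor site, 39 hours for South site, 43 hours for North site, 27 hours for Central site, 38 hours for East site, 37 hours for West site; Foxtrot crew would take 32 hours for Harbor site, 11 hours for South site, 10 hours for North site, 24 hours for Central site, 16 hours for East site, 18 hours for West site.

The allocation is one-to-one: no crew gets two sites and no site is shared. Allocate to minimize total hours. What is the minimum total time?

Min total: 115 hours

Treat this as an assignment problem: match each crew to one site.
Optimal: Kilo crew→East site (23 hours), Echo crew→North site (9 hours), Alpha crew→Central site (35 hours), Tango crew→South site (22 hours), Delta crew→Harbor site (8 hours), Foxtrot crew→West site (18 hours) — total 23+9+35+22+8+18 = 115 hours.
Min-entry greedy (repeatedly take the single cheapest remaining cell) gives 126 hours, worse by 11.
Next-best assignment: Kilo crew→North site, Echo crew→East site, Alpha crew→Central site, Tango crew→South site, Delta crew→Harbor site, Foxtrot crew→West site = 116 hours.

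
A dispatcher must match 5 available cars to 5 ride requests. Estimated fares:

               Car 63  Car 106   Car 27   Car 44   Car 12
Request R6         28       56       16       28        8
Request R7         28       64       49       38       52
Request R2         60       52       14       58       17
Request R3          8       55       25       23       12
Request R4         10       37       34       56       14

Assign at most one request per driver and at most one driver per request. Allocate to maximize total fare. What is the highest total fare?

Maximum total: $249

Treat this as an assignment problem: match each driver to one request.
Optimal: Car 63→Request R2 ($60), Car 106→Request R6 ($56), Car 27→Request R3 ($25), Car 44→Request R4 ($56), Car 12→Request R7 ($52) — total 60+56+25+56+52 = $249.
Row-greedy (each driver in turn takes its best remaining request) gives $198, worse by 51.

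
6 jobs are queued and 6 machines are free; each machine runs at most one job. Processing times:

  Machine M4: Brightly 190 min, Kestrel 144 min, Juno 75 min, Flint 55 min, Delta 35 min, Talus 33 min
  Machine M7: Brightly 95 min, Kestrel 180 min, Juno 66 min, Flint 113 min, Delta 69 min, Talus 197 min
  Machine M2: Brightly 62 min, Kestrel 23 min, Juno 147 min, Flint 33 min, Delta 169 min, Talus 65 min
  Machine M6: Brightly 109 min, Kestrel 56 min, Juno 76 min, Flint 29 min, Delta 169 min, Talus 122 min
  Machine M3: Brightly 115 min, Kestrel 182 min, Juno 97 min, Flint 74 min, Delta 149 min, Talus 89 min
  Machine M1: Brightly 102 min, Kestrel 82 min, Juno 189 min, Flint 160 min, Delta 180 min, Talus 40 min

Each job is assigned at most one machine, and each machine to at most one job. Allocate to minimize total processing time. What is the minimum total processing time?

Min total: 308 min

Treat this as an assignment problem: match each job to one machine.
Optimal: Brightly→Machine M3 (115 min), Kestrel→Machine M2 (23 min), Juno→Machine M7 (66 min), Flint→Machine M6 (29 min), Delta→Machine M4 (35 min), Talus→Machine M1 (40 min) — total 115+23+66+29+35+40 = 308 min.
Row-greedy (each job in turn takes its cheapest remaining machine) gives 428 min, worse by 120.
Checked against all permutations: 308 min is optimal.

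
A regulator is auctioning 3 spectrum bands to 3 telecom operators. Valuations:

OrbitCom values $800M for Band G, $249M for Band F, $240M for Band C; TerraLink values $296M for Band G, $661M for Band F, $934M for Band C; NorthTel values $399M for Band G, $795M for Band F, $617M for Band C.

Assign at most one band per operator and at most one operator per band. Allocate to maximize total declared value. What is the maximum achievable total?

This is a one-to-one assignment (maximum-weight bipartite matching).
Optimal: OrbitCom→Band G ($800M), TerraLink→Band C ($934M), NorthTel→Band F ($795M) — total 800+934+795 = $2529M.
Next-best assignment: OrbitCom→Band G, TerraLink→Band F, NorthTel→Band C = $2078M.

Maximum total: $2529M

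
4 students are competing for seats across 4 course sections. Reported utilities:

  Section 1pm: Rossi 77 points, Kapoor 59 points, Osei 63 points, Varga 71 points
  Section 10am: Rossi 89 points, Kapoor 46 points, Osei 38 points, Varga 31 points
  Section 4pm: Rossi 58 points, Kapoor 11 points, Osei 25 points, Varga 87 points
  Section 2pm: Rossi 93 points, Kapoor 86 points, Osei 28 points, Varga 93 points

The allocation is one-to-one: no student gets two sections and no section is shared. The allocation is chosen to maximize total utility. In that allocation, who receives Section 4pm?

Varga receives Section 4pm.

This is the linear assignment problem.
Optimal: Rossi→Section 10am (89 points), Kapoor→Section 2pm (86 points), Osei→Section 1pm (63 points), Varga→Section 4pm (87 points) — total 89+86+63+87 = 325 points.
Row-greedy (each student in turn takes its best remaining section) gives 277 points, worse by 48.
Next-best assignment: Rossi→Section 2pm, Kapoor→Section 10am, Osei→Section 1pm, Varga→Section 4pm = 289 points.
Checked against all permutations: 325 points is optimal.
Varga's own top section is Section 2pm (93 points), but forcing Varga→Section 2pm and reassigning the rest optimally gives only 266 points — worse by 59.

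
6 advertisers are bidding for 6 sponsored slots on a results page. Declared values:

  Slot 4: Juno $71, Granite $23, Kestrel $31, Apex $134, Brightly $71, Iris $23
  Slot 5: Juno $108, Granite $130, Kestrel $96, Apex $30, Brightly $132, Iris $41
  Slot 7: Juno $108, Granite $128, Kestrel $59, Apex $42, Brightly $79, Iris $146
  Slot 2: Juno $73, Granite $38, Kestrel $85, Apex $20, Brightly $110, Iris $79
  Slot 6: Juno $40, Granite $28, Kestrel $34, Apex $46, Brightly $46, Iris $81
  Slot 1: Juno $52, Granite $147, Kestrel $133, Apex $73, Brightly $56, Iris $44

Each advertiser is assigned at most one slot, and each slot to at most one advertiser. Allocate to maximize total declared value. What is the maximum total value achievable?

Optimal: Juno→Slot 7 ($108), Granite→Slot 5 ($130), Kestrel→Slot 1 ($133), Apex→Slot 4 ($134), Brightly→Slot 2 ($110), Iris→Slot 6 ($81) — total 108+130+133+134+110+81 = $696.
Row-greedy (each advertiser in turn takes its best remaining slot) gives $634, worse by 62.
Next-best assignment: Juno→Slot 5, Granite→Slot 7, Kestrel→Slot 1, Apex→Slot 4, Brightly→Slot 2, Iris→Slot 6 = $694.
Checked against all permutations: $696 is optimal.

Maximum total: $696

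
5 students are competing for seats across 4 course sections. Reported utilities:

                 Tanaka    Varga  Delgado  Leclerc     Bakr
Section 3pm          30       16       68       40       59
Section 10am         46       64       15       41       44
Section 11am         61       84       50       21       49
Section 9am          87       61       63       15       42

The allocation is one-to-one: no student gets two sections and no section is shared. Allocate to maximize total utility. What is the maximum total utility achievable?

Maximum total: 283 points

Optimal: Delgado→Section 3pm (68 points), Bakr→Section 10am (44 points), Varga→Section 11am (84 points), Tanaka→Section 9am (87 points) — total 68+44+84+87 = 283 points.
Column-greedy (each section in turn goes to its best remaining student) gives 235 points, worse by 48.
Next-best assignment: Delgado→Section 3pm, Leclerc→Section 10am, Varga→Section 11am, Tanaka→Section 9am = 280 points.
No other one-to-one assignment exceeds 283 points.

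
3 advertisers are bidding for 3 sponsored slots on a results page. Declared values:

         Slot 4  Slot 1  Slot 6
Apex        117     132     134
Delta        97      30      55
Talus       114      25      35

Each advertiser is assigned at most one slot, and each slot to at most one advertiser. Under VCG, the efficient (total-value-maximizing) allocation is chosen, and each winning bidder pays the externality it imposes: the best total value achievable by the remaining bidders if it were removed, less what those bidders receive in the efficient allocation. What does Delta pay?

Delta pays $2.

Efficient allocation: Apex→Slot 1 ($132), Delta→Slot 6 ($55), Talus→Slot 4 ($114); total welfare W = $301.
Delta receives Slot 6 at value $55, so the others get W − 55 = $246.
Without Delta: best allocation of the remaining 2 bidders over all 3 slots is Apex→Slot 6 ($134), Talus→Slot 4 ($114), total $248.
VCG payment = (others' best without Delta) − (others' welfare with Delta) = 248 − 246 = $2.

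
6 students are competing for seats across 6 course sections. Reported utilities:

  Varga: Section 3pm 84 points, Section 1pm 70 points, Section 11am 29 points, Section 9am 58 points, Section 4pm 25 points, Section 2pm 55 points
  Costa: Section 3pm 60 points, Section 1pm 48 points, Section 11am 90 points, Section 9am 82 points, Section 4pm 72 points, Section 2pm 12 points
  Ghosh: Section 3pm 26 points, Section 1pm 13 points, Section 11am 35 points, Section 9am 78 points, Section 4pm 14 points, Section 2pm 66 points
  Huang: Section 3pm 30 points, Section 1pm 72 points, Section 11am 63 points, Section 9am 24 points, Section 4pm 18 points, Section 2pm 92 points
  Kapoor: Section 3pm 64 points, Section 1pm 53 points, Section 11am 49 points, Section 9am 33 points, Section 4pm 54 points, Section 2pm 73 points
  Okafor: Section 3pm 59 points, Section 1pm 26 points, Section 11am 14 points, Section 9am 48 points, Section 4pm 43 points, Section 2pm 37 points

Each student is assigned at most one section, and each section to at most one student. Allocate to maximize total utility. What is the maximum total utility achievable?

Optimal: Varga→Section 1pm (70 points), Costa→Section 11am (90 points), Ghosh→Section 9am (78 points), Huang→Section 2pm (92 points), Kapoor→Section 4pm (54 points), Okafor→Section 3pm (59 points) — total 70+90+78+92+54+59 = 443 points.
Max-entry greedy (repeatedly take the single best remaining cell) gives 424 points, worse by 19.
Next-best assignment: Varga→Section 3pm, Costa→Section 11am, Ghosh→Section 9am, Huang→Section 1pm, Kapoor→Section 2pm, Okafor→Section 4pm = 440 points.

Max total: 443 points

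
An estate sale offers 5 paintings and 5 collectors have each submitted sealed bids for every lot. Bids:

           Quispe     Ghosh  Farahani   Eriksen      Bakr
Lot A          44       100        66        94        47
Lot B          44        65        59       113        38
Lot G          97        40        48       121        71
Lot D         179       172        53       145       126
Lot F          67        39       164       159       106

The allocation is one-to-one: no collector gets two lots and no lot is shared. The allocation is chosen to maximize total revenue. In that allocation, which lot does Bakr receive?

Optimal: Quispe→Lot D ($179), Ghosh→Lot A ($100), Farahani→Lot F ($164), Eriksen→Lot B ($113), Bakr→Lot G ($71) — total 179+100+164+113+71 = $627.
Row-greedy (each collector in turn takes its best remaining lot) gives $602, worse by 25.
No other one-to-one assignment exceeds $627.
Bakr's own top lot is Lot D ($126), but forcing Bakr→Lot D and reassigning the rest optimally gives only $600 — worse by 27.

Bakr receives Lot G.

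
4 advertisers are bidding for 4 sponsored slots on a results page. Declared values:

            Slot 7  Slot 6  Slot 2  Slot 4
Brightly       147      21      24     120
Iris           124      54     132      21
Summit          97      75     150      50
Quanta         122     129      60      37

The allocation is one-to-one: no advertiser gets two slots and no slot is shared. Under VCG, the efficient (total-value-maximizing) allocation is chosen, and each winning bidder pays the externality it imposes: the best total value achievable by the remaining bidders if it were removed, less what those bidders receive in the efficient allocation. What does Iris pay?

Efficient allocation: Brightly→Slot 4 ($120), Iris→Slot 7 ($124), Summit→Slot 2 ($150), Quanta→Slot 6 ($129); total welfare W = $523.
Iris receives Slot 7 at value $124, so the others get W − 124 = $399.
Without Iris: best allocation of the remaining 3 bidders over all 4 slots is Brightly→Slot 7 ($147), Summit→Slot 2 ($150), Quanta→Slot 6 ($129), total $426.
VCG payment = (others' best without Iris) − (others' welfare with Iris) = 426 − 399 = $27.

Iris pays $27.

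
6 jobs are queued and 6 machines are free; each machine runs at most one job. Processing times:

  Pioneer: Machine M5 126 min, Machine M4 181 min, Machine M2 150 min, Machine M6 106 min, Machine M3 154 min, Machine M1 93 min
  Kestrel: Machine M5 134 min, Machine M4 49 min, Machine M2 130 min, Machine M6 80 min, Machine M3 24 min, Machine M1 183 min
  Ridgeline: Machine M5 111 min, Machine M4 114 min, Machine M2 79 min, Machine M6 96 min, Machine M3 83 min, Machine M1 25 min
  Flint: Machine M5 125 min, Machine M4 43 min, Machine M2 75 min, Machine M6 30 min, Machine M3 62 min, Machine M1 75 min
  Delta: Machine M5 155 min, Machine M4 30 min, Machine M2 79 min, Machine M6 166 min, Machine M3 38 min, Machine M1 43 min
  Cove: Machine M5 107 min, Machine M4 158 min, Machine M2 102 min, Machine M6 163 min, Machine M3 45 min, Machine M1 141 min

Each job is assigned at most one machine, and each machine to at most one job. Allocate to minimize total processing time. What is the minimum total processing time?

Min total: 337 min

Treat this as an assignment problem: match each job to one machine.
Optimal: Pioneer→Machine M5 (126 min), Kestrel→Machine M3 (24 min), Ridgeline→Machine M1 (25 min), Flint→Machine M6 (30 min), Delta→Machine M4 (30 min), Cove→Machine M2 (102 min) — total 126+24+25+30+30+102 = 337 min.
Row-greedy (each job in turn takes its cheapest remaining machine) gives 363 min, worse by 26.
Next-best assignment: Pioneer→Machine M5, Kestrel→Machine M4, Ridgeline→Machine M1, Flint→Machine M6, Delta→Machine M2, Cove→Machine M3 = 354 min.
Every other assignment is strictly worse.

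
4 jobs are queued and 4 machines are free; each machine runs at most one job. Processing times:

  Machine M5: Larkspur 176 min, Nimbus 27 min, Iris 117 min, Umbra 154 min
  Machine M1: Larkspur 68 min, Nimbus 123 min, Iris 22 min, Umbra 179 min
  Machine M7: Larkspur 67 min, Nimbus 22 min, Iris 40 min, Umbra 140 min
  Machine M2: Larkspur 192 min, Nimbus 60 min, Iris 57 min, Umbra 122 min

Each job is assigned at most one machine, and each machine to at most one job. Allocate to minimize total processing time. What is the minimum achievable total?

Minimum total: 238 min

Optimal: Larkspur→Machine M7 (67 min), Nimbus→Machine M5 (27 min), Iris→Machine M1 (22 min), Umbra→Machine M2 (122 min) — total 67+27+22+122 = 238 min.
Min-entry greedy (repeatedly take the single cheapest remaining cell) gives 342 min, worse by 104.
Checked against all permutations: 238 min is optimal.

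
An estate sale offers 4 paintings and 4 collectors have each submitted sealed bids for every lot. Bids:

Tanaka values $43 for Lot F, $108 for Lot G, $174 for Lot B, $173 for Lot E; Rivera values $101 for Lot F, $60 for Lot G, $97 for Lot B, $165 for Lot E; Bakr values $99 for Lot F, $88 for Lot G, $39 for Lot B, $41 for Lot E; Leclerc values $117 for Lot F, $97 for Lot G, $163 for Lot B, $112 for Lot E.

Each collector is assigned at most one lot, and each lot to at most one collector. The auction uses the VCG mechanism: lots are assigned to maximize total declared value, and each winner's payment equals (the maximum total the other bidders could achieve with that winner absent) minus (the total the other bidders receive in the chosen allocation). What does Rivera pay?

Rivera pays $56.

Efficient allocation: Tanaka→Lot B ($174), Rivera→Lot E ($165), Bakr→Lot G ($88), Leclerc→Lot F ($117); total welfare W = $544.
Rivera receives Lot E at value $165, so the others get W − 165 = $379.
Without Rivera: best allocation of the remaining 3 bidders over all 4 lots is Tanaka→Lot E ($173), Bakr→Lot F ($99), Leclerc→Lot B ($163), total $435.
VCG payment = (others' best without Rivera) − (others' welfare with Rivera) = 435 − 379 = $56.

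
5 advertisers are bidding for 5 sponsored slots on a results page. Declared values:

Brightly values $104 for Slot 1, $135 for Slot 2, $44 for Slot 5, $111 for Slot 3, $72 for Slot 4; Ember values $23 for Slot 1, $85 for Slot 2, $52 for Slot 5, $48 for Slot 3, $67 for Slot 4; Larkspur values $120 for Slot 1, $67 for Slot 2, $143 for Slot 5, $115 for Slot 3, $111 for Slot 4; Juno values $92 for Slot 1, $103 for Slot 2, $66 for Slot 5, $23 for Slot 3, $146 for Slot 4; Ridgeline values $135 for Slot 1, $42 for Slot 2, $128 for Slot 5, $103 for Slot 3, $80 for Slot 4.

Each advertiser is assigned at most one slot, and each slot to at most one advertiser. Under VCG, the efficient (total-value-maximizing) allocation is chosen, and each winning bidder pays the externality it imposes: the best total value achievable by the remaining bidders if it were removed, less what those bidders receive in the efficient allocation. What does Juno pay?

Juno pays $6.

Efficient allocation: Brightly→Slot 3 ($111), Ember→Slot 2 ($85), Larkspur→Slot 5 ($143), Juno→Slot 4 ($146), Ridgeline→Slot 1 ($135); total welfare W = $620.
Juno receives Slot 4 at value $146, so the others get W − 146 = $474.
Without Juno: best allocation of the remaining 4 bidders over all 5 slots is Brightly→Slot 2 ($135), Ember→Slot 4 ($67), Larkspur→Slot 5 ($143), Ridgeline→Slot 1 ($135), total $480.
VCG payment = (others' best without Juno) − (others' welfare with Juno) = 480 − 474 = $6.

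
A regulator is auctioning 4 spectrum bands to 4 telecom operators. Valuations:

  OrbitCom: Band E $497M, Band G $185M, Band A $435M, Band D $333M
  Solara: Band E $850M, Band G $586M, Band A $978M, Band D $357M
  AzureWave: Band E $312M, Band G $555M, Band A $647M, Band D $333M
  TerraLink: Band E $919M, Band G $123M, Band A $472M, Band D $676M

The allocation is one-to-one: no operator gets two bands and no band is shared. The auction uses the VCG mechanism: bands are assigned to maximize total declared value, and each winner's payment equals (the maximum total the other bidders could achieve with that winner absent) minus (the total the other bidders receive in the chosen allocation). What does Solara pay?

Solara pays $102M.

Efficient allocation: OrbitCom→Band D ($333M), Solara→Band A ($978M), AzureWave→Band G ($555M), TerraLink→Band E ($919M); total welfare W = $2785M.
Solara receives Band A at value $978M, so the others get W − 978 = $1807M.
Without Solara: best allocation of the remaining 3 bidders over all 4 bands is OrbitCom→Band A ($435M), AzureWave→Band G ($555M), TerraLink→Band E ($919M), total $1909M.
VCG payment = (others' best without Solara) − (others' welfare with Solara) = 1909 − 1807 = $102M.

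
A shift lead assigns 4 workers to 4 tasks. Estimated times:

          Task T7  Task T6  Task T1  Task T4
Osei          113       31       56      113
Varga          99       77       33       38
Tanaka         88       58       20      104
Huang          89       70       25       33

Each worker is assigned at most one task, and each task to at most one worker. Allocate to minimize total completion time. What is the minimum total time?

Optimal: Osei→Task T6 (31 min), Varga→Task T4 (38 min), Tanaka→Task T1 (20 min), Huang→Task T7 (89 min) — total 31+38+20+89 = 178 min.
Column-greedy (each task in turn goes to its cheapest remaining worker) gives 182 min, worse by 4.

Minimum total: 178 min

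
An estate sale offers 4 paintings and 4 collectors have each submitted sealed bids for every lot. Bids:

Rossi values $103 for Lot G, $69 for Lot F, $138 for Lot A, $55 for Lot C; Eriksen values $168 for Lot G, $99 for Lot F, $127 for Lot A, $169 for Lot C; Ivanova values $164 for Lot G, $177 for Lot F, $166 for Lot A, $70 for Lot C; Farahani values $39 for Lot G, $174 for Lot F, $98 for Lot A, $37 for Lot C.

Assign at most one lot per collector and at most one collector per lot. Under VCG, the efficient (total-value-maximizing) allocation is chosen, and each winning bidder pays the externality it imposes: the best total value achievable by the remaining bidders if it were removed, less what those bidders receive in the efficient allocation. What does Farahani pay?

Efficient allocation: Rossi→Lot A ($138), Eriksen→Lot C ($169), Ivanova→Lot G ($164), Farahani→Lot F ($174); total welfare W = $645.
Farahani receives Lot F at value $174, so the others get W − 174 = $471.
Without Farahani: best allocation of the remaining 3 bidders over all 4 lots is Rossi→Lot A ($138), Eriksen→Lot C ($169), Ivanova→Lot F ($177), total $484.
VCG payment = (others' best without Farahani) − (others' welfare with Farahani) = 484 − 471 = $13.

Farahani pays $13.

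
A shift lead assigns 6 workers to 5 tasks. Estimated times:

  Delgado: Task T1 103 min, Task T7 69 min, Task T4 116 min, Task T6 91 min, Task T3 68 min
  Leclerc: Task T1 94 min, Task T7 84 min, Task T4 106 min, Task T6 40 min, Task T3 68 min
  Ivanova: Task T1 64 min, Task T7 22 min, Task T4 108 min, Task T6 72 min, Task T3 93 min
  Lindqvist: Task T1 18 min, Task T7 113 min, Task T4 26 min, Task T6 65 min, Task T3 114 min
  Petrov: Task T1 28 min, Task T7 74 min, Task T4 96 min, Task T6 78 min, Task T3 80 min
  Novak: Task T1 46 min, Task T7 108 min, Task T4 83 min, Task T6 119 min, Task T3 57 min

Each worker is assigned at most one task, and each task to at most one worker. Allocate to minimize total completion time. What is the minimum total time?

Optimal: Petrov→Task T1 (28 min), Ivanova→Task T7 (22 min), Lindqvist→Task T4 (26 min), Leclerc→Task T6 (40 min), Novak→Task T3 (57 min) — total 28+22+26+40+57 = 173 min.
Column-greedy (each task in turn goes to its cheapest remaining worker) gives 231 min, worse by 58.
Next-best assignment: Petrov→Task T1, Ivanova→Task T7, Lindqvist→Task T4, Leclerc→Task T6, Delgado→Task T3 = 184 min.
Every other assignment is strictly worse.

Min total: 173 min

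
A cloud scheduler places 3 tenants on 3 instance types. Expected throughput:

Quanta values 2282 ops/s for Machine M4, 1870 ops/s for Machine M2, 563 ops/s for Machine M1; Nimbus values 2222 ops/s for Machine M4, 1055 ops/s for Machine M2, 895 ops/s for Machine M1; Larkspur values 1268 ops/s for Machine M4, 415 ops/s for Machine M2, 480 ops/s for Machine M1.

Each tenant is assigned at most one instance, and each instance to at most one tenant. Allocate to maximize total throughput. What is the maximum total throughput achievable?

Maximum total: 4572 ops/s

Optimal: Quanta→Machine M2 (1870 ops/s), Nimbus→Machine M4 (2222 ops/s), Larkspur→Machine M1 (480 ops/s) — total 1870+2222+480 = 4572 ops/s.
Row-greedy (each tenant in turn takes its best remaining instance) gives 3817 ops/s, worse by 755.
Next-best assignment: Quanta→Machine M2, Nimbus→Machine M1, Larkspur→Machine M4 = 4033 ops/s.
Every other assignment is strictly worse.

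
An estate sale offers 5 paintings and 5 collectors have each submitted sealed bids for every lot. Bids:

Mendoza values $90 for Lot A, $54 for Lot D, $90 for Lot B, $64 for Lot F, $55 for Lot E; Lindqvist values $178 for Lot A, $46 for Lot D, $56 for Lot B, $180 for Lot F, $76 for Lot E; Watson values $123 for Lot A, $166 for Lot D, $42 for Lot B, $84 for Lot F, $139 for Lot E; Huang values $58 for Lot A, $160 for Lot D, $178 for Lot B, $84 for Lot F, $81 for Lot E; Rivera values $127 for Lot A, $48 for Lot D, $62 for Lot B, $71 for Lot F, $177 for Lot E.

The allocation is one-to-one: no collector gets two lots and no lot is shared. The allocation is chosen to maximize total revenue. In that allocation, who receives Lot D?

Optimal: Mendoza→Lot A ($90), Lindqvist→Lot F ($180), Watson→Lot D ($166), Huang→Lot B ($178), Rivera→Lot E ($177) — total 90+180+166+178+177 = $791.
Column-greedy (each lot in turn goes to its best remaining collector) gives $648, worse by 143.
Next-best assignment: Mendoza→Lot F, Lindqvist→Lot A, Watson→Lot D, Huang→Lot B, Rivera→Lot E = $763.
Swapping Mendoza↔Lindqvist (Mendoza→Lot F $64, Lindqvist→Lot A $178) loses 28.
Every other assignment is strictly worse.

Watson receives Lot D.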